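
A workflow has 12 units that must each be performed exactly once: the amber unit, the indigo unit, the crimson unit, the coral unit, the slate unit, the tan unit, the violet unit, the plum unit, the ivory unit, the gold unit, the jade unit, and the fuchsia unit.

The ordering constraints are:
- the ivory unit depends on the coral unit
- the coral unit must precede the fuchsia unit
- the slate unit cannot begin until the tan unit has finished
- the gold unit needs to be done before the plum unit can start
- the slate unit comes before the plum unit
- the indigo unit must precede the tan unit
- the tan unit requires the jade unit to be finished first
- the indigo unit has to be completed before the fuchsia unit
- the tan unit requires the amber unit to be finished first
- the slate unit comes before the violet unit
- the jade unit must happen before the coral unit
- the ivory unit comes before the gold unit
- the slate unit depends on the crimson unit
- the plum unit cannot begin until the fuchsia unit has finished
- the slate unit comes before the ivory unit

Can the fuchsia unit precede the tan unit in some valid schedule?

Nothing in the constraints forces the tan unit before the fuchsia unit — there is no chain from the tan unit to the fuchsia unit.
That means at least one valid schedule has the fuchsia unit before the tan unit.

Yes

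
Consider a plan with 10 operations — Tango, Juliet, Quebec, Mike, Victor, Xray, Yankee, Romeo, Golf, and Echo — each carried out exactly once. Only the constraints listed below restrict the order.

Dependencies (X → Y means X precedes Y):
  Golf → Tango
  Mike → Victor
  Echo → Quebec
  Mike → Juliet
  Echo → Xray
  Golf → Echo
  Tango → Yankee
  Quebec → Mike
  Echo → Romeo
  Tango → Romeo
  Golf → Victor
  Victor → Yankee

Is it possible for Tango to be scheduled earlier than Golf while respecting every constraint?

No

Following Golf → Tango, Golf must precede Tango in every valid ordering.
So no valid ordering can have Tango before Golf.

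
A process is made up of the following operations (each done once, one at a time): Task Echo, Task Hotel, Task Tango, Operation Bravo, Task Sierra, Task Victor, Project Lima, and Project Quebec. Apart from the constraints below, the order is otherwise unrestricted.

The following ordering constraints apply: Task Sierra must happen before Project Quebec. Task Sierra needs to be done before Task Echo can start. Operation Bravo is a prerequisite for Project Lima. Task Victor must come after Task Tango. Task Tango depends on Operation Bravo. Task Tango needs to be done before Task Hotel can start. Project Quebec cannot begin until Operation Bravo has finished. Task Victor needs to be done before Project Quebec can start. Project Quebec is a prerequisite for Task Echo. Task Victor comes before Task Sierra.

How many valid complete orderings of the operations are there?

Operation Bravo is the only operation with nothing required before it, so every ordering starts there.
Systematically extending each partial ordering one operation at a time and counting, there are 35 complete orderings.

35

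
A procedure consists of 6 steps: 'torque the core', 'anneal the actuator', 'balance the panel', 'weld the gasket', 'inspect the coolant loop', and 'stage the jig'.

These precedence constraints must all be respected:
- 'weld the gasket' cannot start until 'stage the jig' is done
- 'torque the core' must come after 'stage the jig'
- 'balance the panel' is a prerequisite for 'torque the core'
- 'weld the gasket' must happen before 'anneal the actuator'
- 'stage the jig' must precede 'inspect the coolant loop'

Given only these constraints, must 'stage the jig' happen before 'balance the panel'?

Nothing in the constraints links 'stage the jig' and 'balance the panel'; they are unordered relative to each other.
So 'stage the jig' can come before 'balance the panel' or after — it is not forced.

No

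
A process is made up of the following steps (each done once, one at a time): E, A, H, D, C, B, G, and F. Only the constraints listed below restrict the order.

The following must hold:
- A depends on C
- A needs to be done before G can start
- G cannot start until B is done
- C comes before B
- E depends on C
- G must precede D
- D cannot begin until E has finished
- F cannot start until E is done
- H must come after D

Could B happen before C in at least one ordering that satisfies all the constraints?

The constraints give a chain C → B, which forces C before B.
So no valid ordering can have B before C.

No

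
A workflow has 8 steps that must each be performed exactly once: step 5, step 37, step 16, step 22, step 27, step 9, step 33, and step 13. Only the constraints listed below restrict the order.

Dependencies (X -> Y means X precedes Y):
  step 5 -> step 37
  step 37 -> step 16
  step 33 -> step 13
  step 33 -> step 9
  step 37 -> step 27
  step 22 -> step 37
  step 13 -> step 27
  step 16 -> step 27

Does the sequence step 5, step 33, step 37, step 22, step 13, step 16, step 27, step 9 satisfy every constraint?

No

Here step 22 comes after step 37.
That contradicts the constraint that step 22 must precede step 37.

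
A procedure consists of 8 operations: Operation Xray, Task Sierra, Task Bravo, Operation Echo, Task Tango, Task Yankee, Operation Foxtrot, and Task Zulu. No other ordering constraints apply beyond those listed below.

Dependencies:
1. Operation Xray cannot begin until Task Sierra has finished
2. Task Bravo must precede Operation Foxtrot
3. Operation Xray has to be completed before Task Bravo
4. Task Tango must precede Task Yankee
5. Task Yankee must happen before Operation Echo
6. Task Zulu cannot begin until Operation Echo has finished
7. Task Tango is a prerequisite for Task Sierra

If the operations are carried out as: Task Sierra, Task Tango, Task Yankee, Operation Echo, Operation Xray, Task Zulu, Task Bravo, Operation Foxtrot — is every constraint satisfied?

No

In the proposed order, Task Sierra appears before Task Tango.
Since Task Tango is required before Task Sierra, the ordering is invalid.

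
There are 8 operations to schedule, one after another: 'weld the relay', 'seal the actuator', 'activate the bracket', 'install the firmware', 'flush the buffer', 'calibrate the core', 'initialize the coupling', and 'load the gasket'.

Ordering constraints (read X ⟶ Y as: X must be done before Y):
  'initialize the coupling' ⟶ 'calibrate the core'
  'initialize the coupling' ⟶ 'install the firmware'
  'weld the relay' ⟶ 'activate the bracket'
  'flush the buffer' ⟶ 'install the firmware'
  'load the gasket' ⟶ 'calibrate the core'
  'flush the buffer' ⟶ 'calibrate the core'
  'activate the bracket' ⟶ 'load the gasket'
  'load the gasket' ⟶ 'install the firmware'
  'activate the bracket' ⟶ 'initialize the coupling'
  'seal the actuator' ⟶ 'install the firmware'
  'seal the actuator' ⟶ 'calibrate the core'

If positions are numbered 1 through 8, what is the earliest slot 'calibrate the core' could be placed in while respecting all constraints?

7

The operations that are forced before 'calibrate the core', directly or transitively, are 'weld the relay', 'seal the actuator', 'activate the bracket', 'flush the buffer', 'initialize the coupling', 'load the gasket'. That's 6 operations.
With 6 mandatory predecessors, the earliest 'calibrate the core' can sit is position 6+1 = 7, and placing just those 6 first achieves it.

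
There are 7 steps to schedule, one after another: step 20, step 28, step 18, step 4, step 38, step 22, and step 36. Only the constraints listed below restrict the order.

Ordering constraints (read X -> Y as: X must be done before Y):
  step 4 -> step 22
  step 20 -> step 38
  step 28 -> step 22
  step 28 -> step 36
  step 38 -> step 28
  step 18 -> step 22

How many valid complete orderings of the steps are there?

50

The steps with no prerequisites are step 20, step 18, step 4; any of them can be placed first.
Systematically extending each partial ordering one step at a time and counting, there are 50 complete orderings.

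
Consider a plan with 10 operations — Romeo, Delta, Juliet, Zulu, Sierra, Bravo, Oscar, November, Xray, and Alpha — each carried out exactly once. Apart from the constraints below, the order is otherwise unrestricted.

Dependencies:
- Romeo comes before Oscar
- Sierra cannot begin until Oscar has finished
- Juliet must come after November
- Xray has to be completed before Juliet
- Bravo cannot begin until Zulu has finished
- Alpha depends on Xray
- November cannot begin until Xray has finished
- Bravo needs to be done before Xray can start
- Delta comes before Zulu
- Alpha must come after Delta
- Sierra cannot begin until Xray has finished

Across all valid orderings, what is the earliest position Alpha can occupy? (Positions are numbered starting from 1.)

The operations that are forced before Alpha, directly or transitively, are Delta, Zulu, Bravo, Xray. That's 4 operations.
With 4 mandatory predecessors, the earliest Alpha can sit is position 4+1 = 5, and placing just those 4 first achieves it.

5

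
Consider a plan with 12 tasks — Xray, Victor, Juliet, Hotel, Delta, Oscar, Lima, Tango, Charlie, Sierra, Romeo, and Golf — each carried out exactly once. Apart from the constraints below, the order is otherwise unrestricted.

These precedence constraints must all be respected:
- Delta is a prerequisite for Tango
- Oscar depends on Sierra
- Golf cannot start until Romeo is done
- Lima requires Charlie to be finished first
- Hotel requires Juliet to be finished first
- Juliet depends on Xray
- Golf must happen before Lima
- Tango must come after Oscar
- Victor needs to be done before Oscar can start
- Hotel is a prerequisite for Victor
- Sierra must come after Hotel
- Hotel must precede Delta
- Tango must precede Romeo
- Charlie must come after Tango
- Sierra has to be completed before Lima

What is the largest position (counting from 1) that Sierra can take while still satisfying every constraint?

Following every chain forward from Sierra, the tasks that must come later are Oscar, Lima, Tango, Charlie, Romeo, Golf — 6 of them.
With 6 mandatory successors out of 12 tasks total, the latest slot for Sierra is 12−6 = 6, and it's reachable by doing all non-successors before Sierra.

6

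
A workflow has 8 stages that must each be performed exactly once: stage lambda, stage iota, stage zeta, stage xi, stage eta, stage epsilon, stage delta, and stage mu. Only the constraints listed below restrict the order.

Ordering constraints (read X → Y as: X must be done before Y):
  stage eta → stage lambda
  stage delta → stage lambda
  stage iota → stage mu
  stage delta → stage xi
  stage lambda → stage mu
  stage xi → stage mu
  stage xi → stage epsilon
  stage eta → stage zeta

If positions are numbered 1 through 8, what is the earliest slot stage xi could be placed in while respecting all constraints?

2

The only stage forced before stage xi (directly or transitively) is stage delta.
So at minimum 1 stage comes before stage xi, putting stage xi no earlier than position 2. That position is achievable by scheduling exactly that predecessor first.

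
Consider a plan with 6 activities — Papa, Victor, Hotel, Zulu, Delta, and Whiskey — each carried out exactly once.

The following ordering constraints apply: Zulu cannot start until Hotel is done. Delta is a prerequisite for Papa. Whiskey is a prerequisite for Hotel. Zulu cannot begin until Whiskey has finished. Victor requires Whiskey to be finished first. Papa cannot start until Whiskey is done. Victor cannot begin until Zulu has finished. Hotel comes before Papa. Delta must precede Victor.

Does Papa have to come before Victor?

No

Nothing in the constraints links Papa and Victor; they are unordered relative to each other.
There exist valid orderings with Victor before Papa, so Papa is not required to come first.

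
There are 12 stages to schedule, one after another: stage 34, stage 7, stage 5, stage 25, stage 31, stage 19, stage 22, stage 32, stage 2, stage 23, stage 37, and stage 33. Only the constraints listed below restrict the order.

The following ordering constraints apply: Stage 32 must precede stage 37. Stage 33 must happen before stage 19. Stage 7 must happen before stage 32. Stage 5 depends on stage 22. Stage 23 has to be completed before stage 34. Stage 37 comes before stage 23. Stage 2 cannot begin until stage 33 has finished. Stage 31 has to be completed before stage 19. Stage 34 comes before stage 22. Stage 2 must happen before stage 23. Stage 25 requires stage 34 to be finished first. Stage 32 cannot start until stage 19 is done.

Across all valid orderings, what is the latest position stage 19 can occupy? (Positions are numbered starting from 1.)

The stages that are forced after stage 19, directly or by a chain of constraints, are stage 34, stage 5, stage 25, stage 22, stage 32, stage 23, stage 37. That's 7 stages.
With 7 mandatory successors out of 12 stages total, the latest slot for stage 19 is 12−7 = 5, and it's reachable by doing all non-successors before stage 19.

5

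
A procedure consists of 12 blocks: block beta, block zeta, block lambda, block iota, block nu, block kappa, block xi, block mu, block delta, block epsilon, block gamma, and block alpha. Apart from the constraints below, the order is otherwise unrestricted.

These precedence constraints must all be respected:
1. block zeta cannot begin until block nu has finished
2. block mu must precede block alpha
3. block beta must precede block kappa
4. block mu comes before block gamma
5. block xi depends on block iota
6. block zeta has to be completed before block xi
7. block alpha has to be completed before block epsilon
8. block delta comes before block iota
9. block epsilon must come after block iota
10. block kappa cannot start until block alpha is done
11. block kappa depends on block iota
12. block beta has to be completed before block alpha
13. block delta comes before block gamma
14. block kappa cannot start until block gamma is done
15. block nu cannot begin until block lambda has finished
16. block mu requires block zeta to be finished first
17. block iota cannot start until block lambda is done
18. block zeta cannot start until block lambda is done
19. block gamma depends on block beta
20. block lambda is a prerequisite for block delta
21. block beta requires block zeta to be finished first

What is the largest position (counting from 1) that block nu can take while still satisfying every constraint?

4

The blocks that are forced after block nu, directly or by a chain of constraints, are block beta, block zeta, block kappa, block xi, block mu, block epsilon, block gamma, block alpha. That's 8 blocks.
With 8 mandatory successors out of 12 blocks total, the latest slot for block nu is 12−8 = 4, and it's reachable by doing all non-successors before block nu.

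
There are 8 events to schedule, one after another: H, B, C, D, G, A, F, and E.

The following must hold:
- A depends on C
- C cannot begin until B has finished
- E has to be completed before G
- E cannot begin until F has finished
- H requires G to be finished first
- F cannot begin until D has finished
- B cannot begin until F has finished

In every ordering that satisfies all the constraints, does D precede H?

Yes

There is a constraint chain D → F → E → G → H.
So D must precede H in any valid ordering.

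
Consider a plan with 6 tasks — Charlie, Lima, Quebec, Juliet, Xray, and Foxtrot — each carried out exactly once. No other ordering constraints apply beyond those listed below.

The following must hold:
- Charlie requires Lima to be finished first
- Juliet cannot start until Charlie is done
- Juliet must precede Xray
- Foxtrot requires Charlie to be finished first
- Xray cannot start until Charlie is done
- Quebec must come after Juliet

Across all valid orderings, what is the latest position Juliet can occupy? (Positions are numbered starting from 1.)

4

Following every chain forward from Juliet, the tasks that must come later are Quebec, Xray — 2 of them.
So at least 2 tasks follow Juliet, putting Juliet no later than position 4. That position is achievable by scheduling everything else first.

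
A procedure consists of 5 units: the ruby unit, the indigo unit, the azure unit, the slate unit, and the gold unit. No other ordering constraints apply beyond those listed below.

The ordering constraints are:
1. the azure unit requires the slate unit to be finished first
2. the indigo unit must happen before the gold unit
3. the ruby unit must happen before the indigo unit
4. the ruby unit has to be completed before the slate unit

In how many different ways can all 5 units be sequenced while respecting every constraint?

6

Only the ruby unit has no prerequisites, so it must go first.
Enumerating by repeatedly choosing an available unit (one whose prerequisites are all placed) gives 6 distinct complete orderings.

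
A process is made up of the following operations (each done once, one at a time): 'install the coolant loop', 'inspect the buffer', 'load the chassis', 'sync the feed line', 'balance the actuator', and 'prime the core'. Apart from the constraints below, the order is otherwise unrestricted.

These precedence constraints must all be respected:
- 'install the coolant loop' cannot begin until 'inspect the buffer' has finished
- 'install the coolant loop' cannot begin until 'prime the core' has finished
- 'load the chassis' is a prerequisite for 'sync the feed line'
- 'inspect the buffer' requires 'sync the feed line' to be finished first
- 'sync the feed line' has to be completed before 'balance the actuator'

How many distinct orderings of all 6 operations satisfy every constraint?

14

The operations with no prerequisites are 'load the chassis', 'prime the core'; any of them can be placed first.
Enumerating by repeatedly choosing an available operation (one whose prerequisites are all placed) gives 14 distinct complete orderings.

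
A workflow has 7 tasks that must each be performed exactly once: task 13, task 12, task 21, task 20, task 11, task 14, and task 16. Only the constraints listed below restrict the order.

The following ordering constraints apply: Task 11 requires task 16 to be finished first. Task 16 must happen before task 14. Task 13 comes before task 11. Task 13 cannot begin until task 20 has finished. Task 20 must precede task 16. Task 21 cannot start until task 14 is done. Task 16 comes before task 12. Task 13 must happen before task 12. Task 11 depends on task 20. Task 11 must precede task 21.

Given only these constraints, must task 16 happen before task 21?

Tracing the constraints gives a chain: task 16 → task 11 → task 21.
Hence task 16 necessarily comes before task 21.

Yes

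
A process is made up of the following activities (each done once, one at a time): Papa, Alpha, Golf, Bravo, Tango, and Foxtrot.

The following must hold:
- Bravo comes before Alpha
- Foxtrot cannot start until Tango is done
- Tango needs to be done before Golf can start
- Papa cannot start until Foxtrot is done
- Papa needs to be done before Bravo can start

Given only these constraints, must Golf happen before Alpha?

Nothing in the constraints links Golf and Alpha; they are unordered relative to each other.
There exist valid orderings with Alpha before Golf, so Golf is not required to come first.

No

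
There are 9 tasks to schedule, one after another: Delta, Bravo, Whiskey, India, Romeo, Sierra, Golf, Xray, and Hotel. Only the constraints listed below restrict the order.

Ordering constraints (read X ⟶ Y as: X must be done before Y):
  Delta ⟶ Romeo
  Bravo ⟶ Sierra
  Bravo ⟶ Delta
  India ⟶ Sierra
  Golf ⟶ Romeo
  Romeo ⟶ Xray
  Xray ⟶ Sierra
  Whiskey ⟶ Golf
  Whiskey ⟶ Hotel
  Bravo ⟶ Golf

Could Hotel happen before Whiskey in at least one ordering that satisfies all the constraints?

No

The constraints give a chain Whiskey → Hotel, which forces Whiskey before Hotel.
Hence Hotel can never be scheduled before Whiskey.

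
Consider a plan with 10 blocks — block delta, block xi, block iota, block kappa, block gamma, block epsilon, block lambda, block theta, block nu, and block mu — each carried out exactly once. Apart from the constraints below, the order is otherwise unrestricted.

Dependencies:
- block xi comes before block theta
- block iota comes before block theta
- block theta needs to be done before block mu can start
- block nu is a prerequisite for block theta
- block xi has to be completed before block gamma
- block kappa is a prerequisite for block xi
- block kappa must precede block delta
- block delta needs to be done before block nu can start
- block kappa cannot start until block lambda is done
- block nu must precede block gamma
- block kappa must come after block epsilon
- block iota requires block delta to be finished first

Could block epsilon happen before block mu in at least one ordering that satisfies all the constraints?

Yes

Block epsilon is actually forced before block mu by the constraints, so certainly some valid ordering has block epsilon first.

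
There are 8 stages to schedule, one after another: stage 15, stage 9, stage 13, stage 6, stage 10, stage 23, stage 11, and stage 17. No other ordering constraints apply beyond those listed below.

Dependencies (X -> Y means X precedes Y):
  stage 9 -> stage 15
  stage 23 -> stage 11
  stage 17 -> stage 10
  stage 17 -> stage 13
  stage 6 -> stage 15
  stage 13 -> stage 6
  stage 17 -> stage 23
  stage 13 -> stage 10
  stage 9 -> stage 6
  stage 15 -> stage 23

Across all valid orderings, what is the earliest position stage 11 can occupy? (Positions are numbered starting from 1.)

Working backwards through the constraints from stage 11, its full set of required predecessors is stage 15, stage 9, stage 13, stage 6, stage 23, stage 17 — 6 of them.
With 6 mandatory predecessors, the earliest stage 11 can sit is position 6+1 = 7, and placing just those 6 first achieves it.

7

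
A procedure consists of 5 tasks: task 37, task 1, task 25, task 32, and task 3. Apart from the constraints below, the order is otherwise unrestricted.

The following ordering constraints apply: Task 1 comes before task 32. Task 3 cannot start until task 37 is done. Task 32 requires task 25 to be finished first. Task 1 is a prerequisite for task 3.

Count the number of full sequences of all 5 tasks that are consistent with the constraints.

The tasks with no prerequisites are task 37, task 1, task 25; any of them can be placed first.
Enumerating by repeatedly choosing an available task (one whose prerequisites are all placed) gives 16 distinct complete orderings.

16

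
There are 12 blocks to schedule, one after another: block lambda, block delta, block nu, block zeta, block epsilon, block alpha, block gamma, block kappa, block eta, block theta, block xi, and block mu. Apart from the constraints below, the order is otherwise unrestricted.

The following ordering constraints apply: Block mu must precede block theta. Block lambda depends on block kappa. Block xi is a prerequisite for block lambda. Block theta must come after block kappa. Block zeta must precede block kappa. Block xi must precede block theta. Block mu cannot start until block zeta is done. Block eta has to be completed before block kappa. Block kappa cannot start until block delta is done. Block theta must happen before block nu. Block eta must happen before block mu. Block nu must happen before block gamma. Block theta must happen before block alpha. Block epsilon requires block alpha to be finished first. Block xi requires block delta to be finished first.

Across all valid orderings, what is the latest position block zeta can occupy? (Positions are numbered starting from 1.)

Following every chain forward from block zeta, the blocks that must come later are block lambda, block nu, block epsilon, block alpha, block gamma, block kappa, block theta, block mu — 8 of them.
So at least 8 blocks follow block zeta, putting block zeta no later than position 4. That position is achievable by scheduling everything else first.

4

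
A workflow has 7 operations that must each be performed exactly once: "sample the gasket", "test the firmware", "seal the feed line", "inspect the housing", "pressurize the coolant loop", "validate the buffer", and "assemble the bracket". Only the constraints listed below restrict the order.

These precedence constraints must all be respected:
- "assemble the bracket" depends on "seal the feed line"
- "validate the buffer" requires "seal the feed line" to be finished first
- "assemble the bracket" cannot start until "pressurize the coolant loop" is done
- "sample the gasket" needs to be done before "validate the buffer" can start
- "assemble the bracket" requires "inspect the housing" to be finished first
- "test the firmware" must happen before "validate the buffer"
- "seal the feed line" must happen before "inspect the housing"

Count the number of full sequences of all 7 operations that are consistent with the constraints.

198

4 operations have no prerequisites ("sample the gasket", "test the firmware", "seal the feed line", "pressurize the coolant loop"), so any of them could come first.
Counting all ways to extend the partial order to a total order gives 198.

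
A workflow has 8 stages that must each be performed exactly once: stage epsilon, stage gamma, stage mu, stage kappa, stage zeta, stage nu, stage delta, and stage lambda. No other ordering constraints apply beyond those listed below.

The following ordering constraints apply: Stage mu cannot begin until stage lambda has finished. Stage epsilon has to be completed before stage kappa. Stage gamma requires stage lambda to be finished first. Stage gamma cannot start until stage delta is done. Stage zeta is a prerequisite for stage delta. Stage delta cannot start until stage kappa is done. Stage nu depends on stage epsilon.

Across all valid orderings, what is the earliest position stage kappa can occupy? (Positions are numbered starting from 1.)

2

Working backwards through the constraints from stage kappa, its only required predecessor is stage epsilon.
So at minimum 1 stage comes before stage kappa, putting stage kappa no earlier than position 2. That position is achievable by scheduling exactly that predecessor first.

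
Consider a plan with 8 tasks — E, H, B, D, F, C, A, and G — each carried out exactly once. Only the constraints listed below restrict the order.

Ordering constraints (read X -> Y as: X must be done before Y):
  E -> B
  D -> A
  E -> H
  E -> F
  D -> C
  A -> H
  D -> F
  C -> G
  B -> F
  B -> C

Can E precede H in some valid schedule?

The constraints force E before H, so yes — every valid ordering has E earlier.

Yes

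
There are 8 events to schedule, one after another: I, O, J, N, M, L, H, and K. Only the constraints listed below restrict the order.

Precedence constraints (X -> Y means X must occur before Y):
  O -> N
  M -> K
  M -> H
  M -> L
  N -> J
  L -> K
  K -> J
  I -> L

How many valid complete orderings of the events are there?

177

3 events have no prerequisites (I, O, M), so any of them could come first.
Counting all ways to extend the partial order to a total order gives 177.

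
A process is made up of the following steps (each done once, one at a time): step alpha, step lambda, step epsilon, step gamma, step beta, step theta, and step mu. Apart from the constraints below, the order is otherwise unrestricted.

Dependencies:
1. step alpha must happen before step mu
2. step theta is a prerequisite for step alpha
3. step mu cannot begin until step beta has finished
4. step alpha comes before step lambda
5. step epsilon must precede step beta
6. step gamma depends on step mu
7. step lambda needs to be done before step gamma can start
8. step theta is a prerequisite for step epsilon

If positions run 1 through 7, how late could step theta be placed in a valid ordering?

1

The steps that are forced after step theta, directly or by a chain of constraints, are step alpha, step lambda, step epsilon, step gamma, step beta, step mu. That's 6 steps.
So at least 6 steps follow step theta, putting step theta no later than position 1. That position is achievable by scheduling everything else first.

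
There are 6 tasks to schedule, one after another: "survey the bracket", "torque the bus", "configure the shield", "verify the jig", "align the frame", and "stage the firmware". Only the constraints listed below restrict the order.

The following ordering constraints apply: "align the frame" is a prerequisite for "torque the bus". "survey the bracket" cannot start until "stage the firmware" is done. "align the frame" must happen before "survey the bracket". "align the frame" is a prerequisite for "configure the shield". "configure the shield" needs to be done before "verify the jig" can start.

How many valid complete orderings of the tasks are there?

42

The tasks with no prerequisites are "align the frame", "stage the firmware"; any of them can be placed first.
Enumerating by repeatedly choosing an available task (one whose prerequisites are all placed) gives 42 distinct complete orderings.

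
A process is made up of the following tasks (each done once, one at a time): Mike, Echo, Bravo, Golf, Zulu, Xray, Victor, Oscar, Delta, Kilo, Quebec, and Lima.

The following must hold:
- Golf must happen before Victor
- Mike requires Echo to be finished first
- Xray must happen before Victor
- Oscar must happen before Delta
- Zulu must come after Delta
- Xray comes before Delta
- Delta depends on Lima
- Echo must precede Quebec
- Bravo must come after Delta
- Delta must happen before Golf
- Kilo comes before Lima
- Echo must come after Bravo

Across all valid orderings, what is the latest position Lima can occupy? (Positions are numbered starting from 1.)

4

The tasks that are forced after Lima, directly or by a chain of constraints, are Mike, Echo, Bravo, Golf, Zulu, Victor, Delta, Quebec. That's 8 tasks.
So at least 8 tasks follow Lima, putting Lima no later than position 4. That position is achievable by scheduling everything else first.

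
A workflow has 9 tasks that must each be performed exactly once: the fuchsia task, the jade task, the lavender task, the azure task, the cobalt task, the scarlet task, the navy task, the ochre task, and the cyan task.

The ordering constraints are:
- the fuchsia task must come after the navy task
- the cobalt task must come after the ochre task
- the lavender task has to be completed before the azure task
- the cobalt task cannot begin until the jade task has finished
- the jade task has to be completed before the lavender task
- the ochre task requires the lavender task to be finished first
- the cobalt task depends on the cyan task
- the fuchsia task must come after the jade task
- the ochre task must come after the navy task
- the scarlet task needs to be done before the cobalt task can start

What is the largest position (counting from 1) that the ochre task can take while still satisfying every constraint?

8

Following the constraints forward from the ochre task, its only required successor is the cobalt task.
So at least 1 task follows the ochre task, putting the ochre task no later than position 8. That position is achievable by scheduling everything else first.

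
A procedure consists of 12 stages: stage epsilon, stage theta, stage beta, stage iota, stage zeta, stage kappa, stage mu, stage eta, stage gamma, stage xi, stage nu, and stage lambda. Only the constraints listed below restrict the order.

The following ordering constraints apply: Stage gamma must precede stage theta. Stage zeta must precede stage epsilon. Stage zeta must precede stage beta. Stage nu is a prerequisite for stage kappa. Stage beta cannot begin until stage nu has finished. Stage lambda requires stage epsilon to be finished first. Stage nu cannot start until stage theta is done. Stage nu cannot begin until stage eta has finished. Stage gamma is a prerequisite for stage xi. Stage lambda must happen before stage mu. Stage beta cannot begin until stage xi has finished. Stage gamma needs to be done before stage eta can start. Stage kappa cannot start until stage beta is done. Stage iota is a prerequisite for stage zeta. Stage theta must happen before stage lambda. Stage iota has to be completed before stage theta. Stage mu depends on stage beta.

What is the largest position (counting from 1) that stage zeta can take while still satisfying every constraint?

7

Following every chain forward from stage zeta, the stages that must come later are stage epsilon, stage beta, stage kappa, stage mu, stage lambda — 5 of them.
With 5 mandatory successors out of 12 stages total, the latest slot for stage zeta is 12−5 = 7, and it's reachable by doing all non-successors before stage zeta.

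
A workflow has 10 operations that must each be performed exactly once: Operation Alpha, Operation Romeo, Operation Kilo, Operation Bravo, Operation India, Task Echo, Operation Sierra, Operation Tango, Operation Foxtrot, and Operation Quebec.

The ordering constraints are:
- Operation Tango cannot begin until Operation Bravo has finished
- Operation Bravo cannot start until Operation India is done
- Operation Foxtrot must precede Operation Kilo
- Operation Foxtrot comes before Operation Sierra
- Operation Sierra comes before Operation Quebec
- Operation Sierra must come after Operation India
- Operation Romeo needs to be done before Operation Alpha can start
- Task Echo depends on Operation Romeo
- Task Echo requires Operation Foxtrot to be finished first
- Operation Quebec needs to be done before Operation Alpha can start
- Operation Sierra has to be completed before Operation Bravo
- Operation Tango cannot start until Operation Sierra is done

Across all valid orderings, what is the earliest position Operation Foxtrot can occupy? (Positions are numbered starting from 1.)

Operation Foxtrot has no prerequisites at all, so it can go in position 1.

1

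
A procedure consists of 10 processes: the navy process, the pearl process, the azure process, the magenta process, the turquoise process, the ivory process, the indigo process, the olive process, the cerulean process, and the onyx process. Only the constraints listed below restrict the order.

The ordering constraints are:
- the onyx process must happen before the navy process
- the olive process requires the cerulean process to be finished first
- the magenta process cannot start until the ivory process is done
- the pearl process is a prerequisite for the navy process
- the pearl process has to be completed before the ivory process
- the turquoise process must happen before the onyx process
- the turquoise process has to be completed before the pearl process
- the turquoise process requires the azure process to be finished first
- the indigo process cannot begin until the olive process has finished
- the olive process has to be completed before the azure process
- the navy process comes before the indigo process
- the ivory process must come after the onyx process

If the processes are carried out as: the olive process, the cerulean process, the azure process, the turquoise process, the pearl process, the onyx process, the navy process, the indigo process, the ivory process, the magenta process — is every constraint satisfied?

Here the cerulean process comes after the olive process.
Since the cerulean process is required before the olive process, the ordering is invalid.

No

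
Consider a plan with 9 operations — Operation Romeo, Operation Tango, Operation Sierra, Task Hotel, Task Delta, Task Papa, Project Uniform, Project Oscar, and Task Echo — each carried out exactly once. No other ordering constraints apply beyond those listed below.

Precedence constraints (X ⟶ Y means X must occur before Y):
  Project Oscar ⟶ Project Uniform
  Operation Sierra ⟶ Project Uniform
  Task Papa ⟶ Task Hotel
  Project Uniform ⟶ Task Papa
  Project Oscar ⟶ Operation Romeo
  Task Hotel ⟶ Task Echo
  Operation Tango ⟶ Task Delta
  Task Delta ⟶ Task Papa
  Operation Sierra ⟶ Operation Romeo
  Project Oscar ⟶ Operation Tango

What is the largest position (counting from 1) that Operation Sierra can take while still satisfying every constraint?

Every operation that must follow Operation Sierra has to come after it. Tracing all chains starting from Operation Sierra, those operations are: Operation Romeo, Task Hotel, Task Papa, Project Uniform, Task Echo — 5 in total.
With 5 mandatory successors out of 9 operations total, the latest slot for Operation Sierra is 9−5 = 4, and it's reachable by doing all non-successors before Operation Sierra.

4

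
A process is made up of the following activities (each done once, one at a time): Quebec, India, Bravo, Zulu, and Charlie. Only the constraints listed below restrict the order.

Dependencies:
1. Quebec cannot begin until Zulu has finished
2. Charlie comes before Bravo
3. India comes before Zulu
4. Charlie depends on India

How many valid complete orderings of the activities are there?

India is the only activity with nothing required before it, so every ordering starts there.
Systematically extending each partial ordering one activity at a time and counting, there are 6 complete orderings.

6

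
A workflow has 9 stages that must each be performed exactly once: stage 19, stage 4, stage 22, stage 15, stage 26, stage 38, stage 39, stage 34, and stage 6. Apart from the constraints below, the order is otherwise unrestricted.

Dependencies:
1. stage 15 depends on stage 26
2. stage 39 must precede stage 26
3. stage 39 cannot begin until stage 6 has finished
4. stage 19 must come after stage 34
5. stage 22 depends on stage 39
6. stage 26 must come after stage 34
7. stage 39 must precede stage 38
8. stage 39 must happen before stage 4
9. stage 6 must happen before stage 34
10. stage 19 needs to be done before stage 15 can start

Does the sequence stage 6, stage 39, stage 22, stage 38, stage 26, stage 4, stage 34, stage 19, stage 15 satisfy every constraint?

In the proposed order, stage 26 appears before stage 34.
But one of the constraints requires stage 34 before stage 26, so this ordering violates it.

No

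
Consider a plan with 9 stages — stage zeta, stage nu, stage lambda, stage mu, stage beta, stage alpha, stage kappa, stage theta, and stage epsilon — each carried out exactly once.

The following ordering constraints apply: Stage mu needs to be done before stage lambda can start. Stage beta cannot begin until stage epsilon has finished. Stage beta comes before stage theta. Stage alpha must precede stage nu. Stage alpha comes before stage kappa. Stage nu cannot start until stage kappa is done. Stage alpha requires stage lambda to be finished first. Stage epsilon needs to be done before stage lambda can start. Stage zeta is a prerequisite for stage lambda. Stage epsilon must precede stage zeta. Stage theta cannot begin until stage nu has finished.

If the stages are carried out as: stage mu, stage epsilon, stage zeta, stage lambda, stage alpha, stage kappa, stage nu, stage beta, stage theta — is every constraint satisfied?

Going through the constraints one by one, each required predecessor appears earlier in the sequence than its dependent — e.g. stage epsilon (position 2) is before stage beta (position 8), as required.

Yes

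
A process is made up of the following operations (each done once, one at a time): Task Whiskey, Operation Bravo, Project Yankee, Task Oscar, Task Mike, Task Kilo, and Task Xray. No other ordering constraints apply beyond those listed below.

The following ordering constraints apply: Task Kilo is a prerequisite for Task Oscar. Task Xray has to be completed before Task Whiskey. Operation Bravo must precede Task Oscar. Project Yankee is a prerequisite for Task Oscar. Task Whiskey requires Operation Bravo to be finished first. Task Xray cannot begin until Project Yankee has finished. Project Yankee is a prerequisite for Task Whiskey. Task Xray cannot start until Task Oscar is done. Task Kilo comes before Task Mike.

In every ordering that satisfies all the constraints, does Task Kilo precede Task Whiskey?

Tracing the constraints gives a chain: Task Kilo → Task Oscar → Task Xray → Task Whiskey.
So Task Kilo must precede Task Whiskey in any valid ordering.

Yes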